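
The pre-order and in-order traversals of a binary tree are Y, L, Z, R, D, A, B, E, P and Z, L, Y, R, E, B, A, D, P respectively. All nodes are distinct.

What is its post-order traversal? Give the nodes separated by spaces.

The first element of pre-order is the root; it splits in-order into left and right subtrees.
Root Y: left subtree has 2 nodes {Z, L}, right has 6 {R, E, B, A, D, P}.
  Root L: left subtree has 1 node {Z}, right has 0 { }.
  Root R: left subtree has 0 nodes { }, right has 5 {E, B, A, D, P}.
    Root D: left subtree has 3 nodes {E, B, A}, right has 1 {P}.
      Root A: left subtree has 2 nodes {E, B}, right has 0 { }.
        Root B: left subtree has 1 node {E}, right has 0 { }.

Z L E B A P D R Y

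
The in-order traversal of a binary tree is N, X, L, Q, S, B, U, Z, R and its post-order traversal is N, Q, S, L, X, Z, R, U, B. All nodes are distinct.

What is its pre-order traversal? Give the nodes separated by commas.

The last element of post-order is the root; it splits in-order into left and right subtrees.
Root B: left subtree has 5 nodes {N, X, L, Q, S}, right has 3 {U, Z, R}.
  Root X: left subtree has 1 node {N}, right has 3 {L, Q, S}.
    Root L: left subtree has 0 nodes { }, right has 2 {Q, S}.
      Root S: left subtree has 1 node {Q}, right has 0 { }.
  Root U: left subtree has 0 nodes { }, right has 2 {Z, R}.
    Root R: left subtree has 1 node {Z}, right has 0 { }.

B, X, N, L, S, Q, U, R, Z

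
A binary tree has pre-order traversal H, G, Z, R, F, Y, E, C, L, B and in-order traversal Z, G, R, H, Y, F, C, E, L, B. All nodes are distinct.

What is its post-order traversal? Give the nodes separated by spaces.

The first element of pre-order is the root; it splits in-order into left and right subtrees.
Root H: left subtree has 3 nodes {Z, G, R}, right has 6 {Y, F, C, E, L, B}.
  Root G: left subtree has 1 node {Z}, right has 1 {R}.
  Root F: left subtree has 1 node {Y}, right has 4 {C, E, L, B}.
    Root E: left subtree has 1 node {C}, right has 2 {L, B}.
      Root L: left subtree has 0 nodes { }, right has 1 {B}.

Z R G Y C B L E F H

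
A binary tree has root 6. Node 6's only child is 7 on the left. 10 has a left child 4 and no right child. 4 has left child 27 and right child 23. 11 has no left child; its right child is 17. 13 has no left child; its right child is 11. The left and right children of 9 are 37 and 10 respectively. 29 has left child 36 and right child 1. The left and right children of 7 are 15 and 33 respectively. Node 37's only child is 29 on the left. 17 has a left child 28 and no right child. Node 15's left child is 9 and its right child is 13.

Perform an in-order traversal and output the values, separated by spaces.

36 29 1 37 9 27 4 23 10 15 13 11 28 17 7 33 6

In-order visits the left subtree, then the node, then the right subtree.
At 6: go left to 7.
  At 7: go left to 15.
    At 15: go left to 9.
      At 9: go left to 37.
        At 37: go left to 29.
          At 29: go left to 36.
            36 is a leaf — visit 36.
          Visit 29.
          At 29: go right to 1.
            1 is a leaf — visit 1.
        Visit 37.
        At 37: no right child.
      Visit 9.
      At 9: go right to 10.
        At 10: go left to 4.
          At 4: go left to 27.
            27 is a leaf — visit 27.
          Visit 4.
          At 4: go right to 23.
            23 is a leaf — visit 23.
        Visit 10.
        At 10: no right child.
    Visit 15.
    At 15: go right to 13.
      At 13: no left child.
      Visit 13.
      At 13: go right to 11.
        At 11: no left child.
        Visit 11.
        At 11: go right to 17.
          At 17: go left to 28.
            28 is a leaf — visit 28.
          Visit 17.
          At 17: no right child.
  Visit 7.
  At 7: go right to 33.
    33 is a leaf — visit 33.
Visit 6.
At 6: no right child.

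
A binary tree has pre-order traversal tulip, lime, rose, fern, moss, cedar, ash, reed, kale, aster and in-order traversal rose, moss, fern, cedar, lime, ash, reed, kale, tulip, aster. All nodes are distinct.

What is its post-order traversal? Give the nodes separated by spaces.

The first element of pre-order is the root; it splits in-order into left and right subtrees.
Root tulip: left subtree has 8 nodes {rose, moss, fern, cedar, lime, ash, reed, kale}, right has 1 {aster}.
  Root lime: left subtree has 4 nodes {rose, moss, fern, cedar}, right has 3 {ash, reed, kale}.
    Root rose: left subtree has 0 nodes { }, right has 3 {moss, fern, cedar}.
      Root fern: left subtree has 1 node {moss}, right has 1 {cedar}.
    Root ash: left subtree has 0 nodes { }, right has 2 {reed, kale}.
      Root reed: left subtree has 0 nodes { }, right has 1 {kale}.

moss cedar fern rose kale reed ash lime aster tulip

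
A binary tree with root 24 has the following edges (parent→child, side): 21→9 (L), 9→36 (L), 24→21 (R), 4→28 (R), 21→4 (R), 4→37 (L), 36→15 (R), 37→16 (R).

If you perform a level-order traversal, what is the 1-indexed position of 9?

Level-order visits nodes level by level from the root, left to right within each level.
Level 0: 24
Level 1: 21
Level 2: 9, 4
Level 3: 36, 37, 28
Level 4: 15, 16
Full level-order sequence: 24, 21, 9, 4, 36, 37, 28, 15, 16.

3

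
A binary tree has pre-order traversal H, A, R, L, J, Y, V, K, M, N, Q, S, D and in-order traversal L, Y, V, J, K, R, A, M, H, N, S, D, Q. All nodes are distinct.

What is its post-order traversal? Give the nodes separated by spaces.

The first element of pre-order is the root; it splits in-order into left and right subtrees.
Root H: left subtree has 8 nodes {L, Y, V, J, K, R, A, M}, right has 4 {N, S, D, Q}.
  Root A: left subtree has 6 nodes {L, Y, V, J, K, R}, right has 1 {M}.
    Root R: left subtree has 5 nodes {L, Y, V, J, K}, right has 0 { }.
      Root L: left subtree has 0 nodes { }, right has 4 {Y, V, J, K}.
        Root J: left subtree has 2 nodes {Y, V}, right has 1 {K}.
          Root Y: left subtree has 0 nodes { }, right has 1 {V}.
  Root N: left subtree has 0 nodes { }, right has 3 {S, D, Q}.
    Root Q: left subtree has 2 nodes {S, D}, right has 0 { }.
      Root S: left subtree has 0 nodes { }, right has 1 {D}.

V Y K J L R M A D S Q N H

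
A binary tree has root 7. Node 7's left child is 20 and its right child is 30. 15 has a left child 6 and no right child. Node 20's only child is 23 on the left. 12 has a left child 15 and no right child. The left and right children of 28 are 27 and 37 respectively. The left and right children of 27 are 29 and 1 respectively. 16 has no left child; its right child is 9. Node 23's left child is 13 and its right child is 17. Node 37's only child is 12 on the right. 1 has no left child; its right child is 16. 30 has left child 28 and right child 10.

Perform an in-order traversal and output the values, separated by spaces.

13 23 17 20 7 29 27 1 16 9 28 37 6 15 12 30 10

In-order visits the left subtree, then the node, then the right subtree.
At 7: go left to 20.
  At 20: go left to 23.
    At 23: go left to 13.
      13 is a leaf — visit 13.
    Visit 23.
    At 23: go right to 17.
      17 is a leaf — visit 17.
  Visit 20.
  At 20: no right child.
Visit 7.
At 7: go right to 30.
  At 30: go left to 28.
    At 28: go left to 27.
      At 27: go left to 29.
        29 is a leaf — visit 29.
      Visit 27.
      At 27: go right to 1.
        At 1: no left child.
        Visit 1.
        At 1: go right to 16.
          At 16: no left child.
          Visit 16.
          At 16: go right to 9.
            9 is a leaf — visit 9.
    Visit 28.
    At 28: go right to 37.
      At 37: no left child.
      Visit 37.
      At 37: go right to 12.
        At 12: go left to 15.
          At 15: go left to 6.
            6 is a leaf — visit 6.
          Visit 15.
          At 15: no right child.
        Visit 12.
        At 12: no right child.
  Visit 30.
  At 30: go right to 10.
    10 is a leaf — visit 10.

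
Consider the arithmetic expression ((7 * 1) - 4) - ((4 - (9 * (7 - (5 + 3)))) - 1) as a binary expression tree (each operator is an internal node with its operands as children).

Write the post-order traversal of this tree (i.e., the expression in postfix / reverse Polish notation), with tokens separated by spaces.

Post-order on an expression tree gives postfix notation: for each operator, emit left operand, right operand, then the operator.

7 1 * 4 - 4 9 7 5 3 + - * - 1 - -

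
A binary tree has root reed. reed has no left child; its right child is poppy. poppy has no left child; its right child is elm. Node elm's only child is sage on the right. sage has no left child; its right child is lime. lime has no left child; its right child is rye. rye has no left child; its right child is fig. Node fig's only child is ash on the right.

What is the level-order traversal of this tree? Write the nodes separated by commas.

reed, poppy, elm, sage, lime, rye, fig, ash

Level-order visits nodes level by level from the root, left to right within each level.
Level 0: reed
Level 1: poppy
Level 2: elm
Level 3: sage
Level 4: lime
Level 5: rye
Level 6: fig
Level 7: ash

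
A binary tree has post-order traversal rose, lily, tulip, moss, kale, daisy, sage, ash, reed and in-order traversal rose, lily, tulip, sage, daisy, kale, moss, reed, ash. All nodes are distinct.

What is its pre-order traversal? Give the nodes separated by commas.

reed, sage, tulip, lily, rose, daisy, kale, moss, ash

The last element of post-order is the root; it splits in-order into left and right subtrees.
Root reed: left subtree has 7 nodes {rose, lily, tulip, sage, daisy, kale, moss}, right has 1 {ash}.
  Root sage: left subtree has 3 nodes {rose, lily, tulip}, right has 3 {daisy, kale, moss}.
    Root tulip: left subtree has 2 nodes {rose, lily}, right has 0 { }.
      Root lily: left subtree has 1 node {rose}, right has 0 { }.
    Root daisy: left subtree has 0 nodes { }, right has 2 {kale, moss}.
      Root kale: left subtree has 0 nodes { }, right has 1 {moss}.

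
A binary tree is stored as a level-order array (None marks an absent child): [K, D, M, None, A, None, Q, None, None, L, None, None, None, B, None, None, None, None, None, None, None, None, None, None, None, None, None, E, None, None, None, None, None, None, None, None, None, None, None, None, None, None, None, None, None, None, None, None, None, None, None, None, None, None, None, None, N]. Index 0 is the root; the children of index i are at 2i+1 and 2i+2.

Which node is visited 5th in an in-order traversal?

In-order visits the left subtree, then the node, then the right subtree.
At K: go left to D.
  At D: no left child.
  Visit D.
  At D: go right to A.
    At A: go left to L.
      L is a leaf — visit L.
    Visit A.
    At A: no right child.
Visit K.
At K: go right to M.
  At M: no left child.
  Visit M.
  At M: go right to Q.
    At Q: go left to B.
      At B: go left to E.
        At E: no left child.
        Visit E.
        At E: go right to N.
          N is a leaf — visit N.
      Visit B.
      At B: no right child.
    Visit Q.
    At Q: no right child.
Full in-order sequence: D, L, A, K, M, E, N, B, Q.

M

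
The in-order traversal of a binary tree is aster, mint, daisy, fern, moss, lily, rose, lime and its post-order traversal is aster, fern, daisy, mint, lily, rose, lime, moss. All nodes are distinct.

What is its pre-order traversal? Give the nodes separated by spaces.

The last element of post-order is the root; it splits in-order into left and right subtrees.
Root moss: left subtree has 4 nodes {aster, mint, daisy, fern}, right has 3 {lily, rose, lime}.
  Root mint: left subtree has 1 node {aster}, right has 2 {daisy, fern}.
    Root daisy: left subtree has 0 nodes { }, right has 1 {fern}.
  Root lime: left subtree has 2 nodes {lily, rose}, right has 0 { }.
    Root rose: left subtree has 1 node {lily}, right has 0 { }.

moss mint aster daisy fern lime rose lily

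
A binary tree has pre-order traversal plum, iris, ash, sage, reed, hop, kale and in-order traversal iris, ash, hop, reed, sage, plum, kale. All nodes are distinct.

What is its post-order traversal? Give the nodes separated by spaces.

The first element of pre-order is the root; it splits in-order into left and right subtrees.
Root plum: left subtree has 5 nodes {iris, ash, hop, reed, sage}, right has 1 {kale}.
  Root iris: left subtree has 0 nodes { }, right has 4 {ash, hop, reed, sage}.
    Root ash: left subtree has 0 nodes { }, right has 3 {hop, reed, sage}.
      Root sage: left subtree has 2 nodes {hop, reed}, right has 0 { }.
        Root reed: left subtree has 1 node {hop}, right has 0 { }.

hop reed sage ash iris kale plum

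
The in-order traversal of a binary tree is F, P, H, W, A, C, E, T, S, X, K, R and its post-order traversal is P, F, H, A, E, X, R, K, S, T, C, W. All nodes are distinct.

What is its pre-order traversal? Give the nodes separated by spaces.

The last element of post-order is the root; it splits in-order into left and right subtrees.
Root W: left subtree has 3 nodes {F, P, H}, right has 8 {A, C, E, T, S, X, K, R}.
  Root H: left subtree has 2 nodes {F, P}, right has 0 { }.
    Root F: left subtree has 0 nodes { }, right has 1 {P}.
  Root C: left subtree has 1 node {A}, right has 6 {E, T, S, X, K, R}.
    Root T: left subtree has 1 node {E}, right has 4 {S, X, K, R}.
      Root S: left subtree has 0 nodes { }, right has 3 {X, K, R}.
        Root K: left subtree has 1 node {X}, right has 1 {R}.

W H F P C A T E S K X R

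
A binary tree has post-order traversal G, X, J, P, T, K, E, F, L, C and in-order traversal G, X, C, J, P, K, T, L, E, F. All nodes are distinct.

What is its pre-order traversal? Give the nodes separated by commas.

The last element of post-order is the root; it splits in-order into left and right subtrees.
Root C: left subtree has 2 nodes {G, X}, right has 7 {J, P, K, T, L, E, F}.
  Root X: left subtree has 1 node {G}, right has 0 { }.
  Root L: left subtree has 4 nodes {J, P, K, T}, right has 2 {E, F}.
    Root K: left subtree has 2 nodes {J, P}, right has 1 {T}.
      Root P: left subtree has 1 node {J}, right has 0 { }.
    Root F: left subtree has 1 node {E}, right has 0 { }.

C, X, G, L, K, P, J, T, F, E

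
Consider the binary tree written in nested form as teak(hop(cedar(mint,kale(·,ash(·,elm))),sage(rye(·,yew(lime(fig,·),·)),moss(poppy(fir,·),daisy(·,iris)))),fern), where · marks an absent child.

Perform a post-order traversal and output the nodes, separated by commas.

Post-order visits the left subtree, then the right subtree, then the node.
At teak: go left to hop.
  At hop: go left to cedar.
    At cedar: go left to mint.
      mint is a leaf — visit mint.
    At cedar: go right to kale.
      At kale: no left child.
      At kale: go right to ash.
        At ash: no left child.
        At ash: go right to elm.
          elm is a leaf — visit elm.
        Visit ash.
      Visit kale.
    Visit cedar.
  At hop: go right to sage.
    At sage: go left to rye.
      At rye: no left child.
      At rye: go right to yew.
        At yew: go left to lime.
          At lime: go left to fig.
            fig is a leaf — visit fig.
          At lime: no right child.
          Visit lime.
        At yew: no right child.
        Visit yew.
      Visit rye.
    At sage: go right to moss.
      At moss: go left to poppy.
        At poppy: go left to fir.
          fir is a leaf — visit fir.
        At poppy: no right child.
        Visit poppy.
      At moss: go right to daisy.
        At daisy: no left child.
        At daisy: go right to iris.
          iris is a leaf — visit iris.
        Visit daisy.
      Visit moss.
    Visit sage.
  Visit hop.
At teak: go right to fern.
  fern is a leaf — visit fern.
Visit teak.

mint, elm, ash, kale, cedar, fig, lime, yew, rye, fir, poppy, iris, daisy, moss, sage, hop, fern, teak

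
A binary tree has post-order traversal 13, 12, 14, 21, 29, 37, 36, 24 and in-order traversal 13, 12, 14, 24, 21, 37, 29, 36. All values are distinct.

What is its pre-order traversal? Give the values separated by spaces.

24 14 12 13 36 37 21 29

The last element of post-order is the root; it splits in-order into left and right subtrees.
Root 24: left subtree has 3 nodes {13, 12, 14}, right has 4 {21, 37, 29, 36}.
  Root 14: left subtree has 2 nodes {13, 12}, right has 0 { }.
    Root 12: left subtree has 1 node {13}, right has 0 { }.
  Root 36: left subtree has 3 nodes {21, 37, 29}, right has 0 { }.
    Root 37: left subtree has 1 node {21}, right has 1 {29}.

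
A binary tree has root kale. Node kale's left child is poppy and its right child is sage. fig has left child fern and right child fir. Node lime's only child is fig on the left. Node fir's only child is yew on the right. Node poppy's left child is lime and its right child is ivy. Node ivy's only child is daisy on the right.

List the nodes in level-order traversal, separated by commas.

kale, poppy, sage, lime, ivy, fig, daisy, fern, fir, yew

Level-order visits nodes level by level from the root, left to right within each level.
Level 0: kale
Level 1: poppy, sage
Level 2: lime, ivy
Level 3: fig, daisy
Level 4: fern, fir
Level 5: yew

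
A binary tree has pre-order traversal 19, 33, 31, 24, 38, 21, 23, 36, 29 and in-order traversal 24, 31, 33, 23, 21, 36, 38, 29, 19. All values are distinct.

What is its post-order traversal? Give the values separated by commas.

24, 31, 23, 36, 21, 29, 38, 33, 19

The first element of pre-order is the root; it splits in-order into left and right subtrees.
Root 19: left subtree has 8 nodes {24, 31, 33, 23, 21, 36, 38, 29}, right has 0 { }.
  Root 33: left subtree has 2 nodes {24, 31}, right has 5 {23, 21, 36, 38, 29}.
    Root 31: left subtree has 1 node {24}, right has 0 { }.
    Root 38: left subtree has 3 nodes {23, 21, 36}, right has 1 {29}.
      Root 21: left subtree has 1 node {23}, right has 1 {36}.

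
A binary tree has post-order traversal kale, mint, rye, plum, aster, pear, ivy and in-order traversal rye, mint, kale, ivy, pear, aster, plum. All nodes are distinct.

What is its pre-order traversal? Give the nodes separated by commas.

The last element of post-order is the root; it splits in-order into left and right subtrees.
Root ivy: left subtree has 3 nodes {rye, mint, kale}, right has 3 {pear, aster, plum}.
  Root rye: left subtree has 0 nodes { }, right has 2 {mint, kale}.
    Root mint: left subtree has 0 nodes { }, right has 1 {kale}.
  Root pear: left subtree has 0 nodes { }, right has 2 {aster, plum}.
    Root aster: left subtree has 0 nodes { }, right has 1 {plum}.

ivy, rye, mint, kale, pear, aster, plum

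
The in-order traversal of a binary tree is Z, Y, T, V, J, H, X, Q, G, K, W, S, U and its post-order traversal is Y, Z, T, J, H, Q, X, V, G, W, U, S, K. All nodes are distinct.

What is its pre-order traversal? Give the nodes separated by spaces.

The last element of post-order is the root; it splits in-order into left and right subtrees.
Root K: left subtree has 9 nodes {Z, Y, T, V, J, H, X, Q, G}, right has 3 {W, S, U}.
  Root G: left subtree has 8 nodes {Z, Y, T, V, J, H, X, Q}, right has 0 { }.
    Root V: left subtree has 3 nodes {Z, Y, T}, right has 4 {J, H, X, Q}.
      Root T: left subtree has 2 nodes {Z, Y}, right has 0 { }.
        Root Z: left subtree has 0 nodes { }, right has 1 {Y}.
      Root X: left subtree has 2 nodes {J, H}, right has 1 {Q}.
        Root H: left subtree has 1 node {J}, right has 0 { }.
  Root S: left subtree has 1 node {W}, right has 1 {U}.

K G V T Z Y X H J Q S W U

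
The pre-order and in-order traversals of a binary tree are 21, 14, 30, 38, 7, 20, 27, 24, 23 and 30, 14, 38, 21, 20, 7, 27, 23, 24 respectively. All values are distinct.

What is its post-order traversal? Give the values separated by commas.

The first element of pre-order is the root; it splits in-order into left and right subtrees.
Root 21: left subtree has 3 nodes {30, 14, 38}, right has 5 {20, 7, 27, 23, 24}.
  Root 14: left subtree has 1 node {30}, right has 1 {38}.
  Root 7: left subtree has 1 node {20}, right has 3 {27, 23, 24}.
    Root 27: left subtree has 0 nodes { }, right has 2 {23, 24}.
      Root 24: left subtree has 1 node {23}, right has 0 { }.

30, 38, 14, 20, 23, 24, 27, 7, 21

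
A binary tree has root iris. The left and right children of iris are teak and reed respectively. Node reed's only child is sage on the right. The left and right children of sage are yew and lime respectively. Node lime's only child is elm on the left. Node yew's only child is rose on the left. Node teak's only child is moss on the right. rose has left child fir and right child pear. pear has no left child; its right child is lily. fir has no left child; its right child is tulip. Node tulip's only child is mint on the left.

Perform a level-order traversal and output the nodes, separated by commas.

iris, teak, reed, moss, sage, yew, lime, rose, elm, fir, pear, tulip, lily, mint

Level-order visits nodes level by level from the root, left to right within each level.
Level 0: iris
Level 1: teak, reed
Level 2: moss, sage
Level 3: yew, lime
Level 4: rose, elm
Level 5: fir, pear
Level 6: tulip, lily
Level 7: mint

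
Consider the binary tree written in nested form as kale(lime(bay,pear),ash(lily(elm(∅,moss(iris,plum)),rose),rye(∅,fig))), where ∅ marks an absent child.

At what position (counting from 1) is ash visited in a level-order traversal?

3

Level-order visits nodes level by level from the root, left to right within each level.
Level 0: kale
Level 1: lime, ash
Level 2: bay, pear, lily, rye
Level 3: elm, rose, fig
Level 4: moss
Level 5: iris, plum
Full level-order sequence: kale, lime, ash, bay, pear, lily, rye, elm, rose, fig, moss, iris, plum.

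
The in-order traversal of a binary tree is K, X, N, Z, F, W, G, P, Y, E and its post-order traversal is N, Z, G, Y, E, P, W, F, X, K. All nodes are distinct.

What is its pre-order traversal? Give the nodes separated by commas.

The last element of post-order is the root; it splits in-order into left and right subtrees.
Root K: left subtree has 0 nodes { }, right has 9 {X, N, Z, F, W, G, P, Y, E}.
  Root X: left subtree has 0 nodes { }, right has 8 {N, Z, F, W, G, P, Y, E}.
    Root F: left subtree has 2 nodes {N, Z}, right has 5 {W, G, P, Y, E}.
      Root Z: left subtree has 1 node {N}, right has 0 { }.
      Root W: left subtree has 0 nodes { }, right has 4 {G, P, Y, E}.
        Root P: left subtree has 1 node {G}, right has 2 {Y, E}.
          Root E: left subtree has 1 node {Y}, right has 0 { }.

K, X, F, Z, N, W, P, G, E, Y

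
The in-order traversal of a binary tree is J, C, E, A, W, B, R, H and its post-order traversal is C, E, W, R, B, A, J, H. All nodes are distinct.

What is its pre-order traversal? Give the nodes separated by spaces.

The last element of post-order is the root; it splits in-order into left and right subtrees.
Root H: left subtree has 7 nodes {J, C, E, A, W, B, R}, right has 0 { }.
  Root J: left subtree has 0 nodes { }, right has 6 {C, E, A, W, B, R}.
    Root A: left subtree has 2 nodes {C, E}, right has 3 {W, B, R}.
      Root E: left subtree has 1 node {C}, right has 0 { }.
      Root B: left subtree has 1 node {W}, right has 1 {R}.

H J A E C B W R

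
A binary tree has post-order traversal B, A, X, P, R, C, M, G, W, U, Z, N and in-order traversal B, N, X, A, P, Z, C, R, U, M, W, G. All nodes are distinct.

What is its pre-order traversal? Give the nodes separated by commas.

N, B, Z, P, X, A, U, C, R, W, M, G

The last element of post-order is the root; it splits in-order into left and right subtrees.
Root N: left subtree has 1 node {B}, right has 10 {X, A, P, Z, C, R, U, M, W, G}.
  Root Z: left subtree has 3 nodes {X, A, P}, right has 6 {C, R, U, M, W, G}.
    Root P: left subtree has 2 nodes {X, A}, right has 0 { }.
      Root X: left subtree has 0 nodes { }, right has 1 {A}.
    Root U: left subtree has 2 nodes {C, R}, right has 3 {M, W, G}.
      Root C: left subtree has 0 nodes { }, right has 1 {R}.
      Root W: left subtree has 1 node {M}, right has 1 {G}.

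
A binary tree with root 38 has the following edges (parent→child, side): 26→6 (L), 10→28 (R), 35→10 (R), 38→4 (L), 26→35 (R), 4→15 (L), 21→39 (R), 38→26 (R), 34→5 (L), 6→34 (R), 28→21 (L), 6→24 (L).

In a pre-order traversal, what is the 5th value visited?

Pre-order visits the node, then its left subtree, then its right subtree.
Visit 38.
At 38: go left to 4.
  Visit 4.
  At 4: go left to 15.
    15 is a leaf — visit 15.
  At 4: no right child.
At 38: go right to 26.
  Visit 26.
  At 26: go left to 6.
    Visit 6.
    At 6: go left to 24.
      24 is a leaf — visit 24.
    At 6: go right to 34.
      Visit 34.
      At 34: go left to 5.
        5 is a leaf — visit 5.
      At 34: no right child.
  At 26: go right to 35.
    Visit 35.
    At 35: no left child.
    At 35: go right to 10.
      Visit 10.
      At 10: no left child.
      At 10: go right to 28.
        Visit 28.
        At 28: go left to 21.
          Visit 21.
          At 21: no left child.
          At 21: go right to 39.
            39 is a leaf — visit 39.
        At 28: no right child.
Full pre-order sequence: 38, 4, 15, 26, 6, 24, 34, 5, 35, 10, 28, 21, 39.

6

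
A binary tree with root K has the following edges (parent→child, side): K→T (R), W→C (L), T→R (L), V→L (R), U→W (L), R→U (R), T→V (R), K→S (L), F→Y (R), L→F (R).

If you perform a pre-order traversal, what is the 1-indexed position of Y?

Pre-order visits the node, then its left subtree, then its right subtree.
Visit K.
At K: go left to S.
  S is a leaf — visit S.
At K: go right to T.
  Visit T.
  At T: go left to R.
    Visit R.
    At R: no left child.
    At R: go right to U.
      Visit U.
      At U: go left to W.
        Visit W.
        At W: go left to C.
          C is a leaf — visit C.
        At W: no right child.
      At U: no right child.
  At T: go right to V.
    Visit V.
    At V: no left child.
    At V: go right to L.
      Visit L.
      At L: no left child.
      At L: go right to F.
        Visit F.
        At F: no left child.
        At F: go right to Y.
          Y is a leaf — visit Y.
Full pre-order sequence: K, S, T, R, U, W, C, V, L, F, Y.

11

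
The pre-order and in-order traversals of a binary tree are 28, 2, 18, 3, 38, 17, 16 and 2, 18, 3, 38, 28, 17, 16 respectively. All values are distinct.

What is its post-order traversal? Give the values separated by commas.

38, 3, 18, 2, 16, 17, 28

The first element of pre-order is the root; it splits in-order into left and right subtrees.
Root 28: left subtree has 4 nodes {2, 18, 3, 38}, right has 2 {17, 16}.
  Root 2: left subtree has 0 nodes { }, right has 3 {18, 3, 38}.
    Root 18: left subtree has 0 nodes { }, right has 2 {3, 38}.
      Root 3: left subtree has 0 nodes { }, right has 1 {38}.
  Root 17: left subtree has 0 nodes { }, right has 1 {16}.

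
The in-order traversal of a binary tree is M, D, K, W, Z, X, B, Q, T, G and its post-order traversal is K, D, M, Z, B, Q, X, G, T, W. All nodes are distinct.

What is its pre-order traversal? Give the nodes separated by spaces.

The last element of post-order is the root; it splits in-order into left and right subtrees.
Root W: left subtree has 3 nodes {M, D, K}, right has 6 {Z, X, B, Q, T, G}.
  Root M: left subtree has 0 nodes { }, right has 2 {D, K}.
    Root D: left subtree has 0 nodes { }, right has 1 {K}.
  Root T: left subtree has 4 nodes {Z, X, B, Q}, right has 1 {G}.
    Root X: left subtree has 1 node {Z}, right has 2 {B, Q}.
      Root Q: left subtree has 1 node {B}, right has 0 { }.

W M D K T X Z Q B G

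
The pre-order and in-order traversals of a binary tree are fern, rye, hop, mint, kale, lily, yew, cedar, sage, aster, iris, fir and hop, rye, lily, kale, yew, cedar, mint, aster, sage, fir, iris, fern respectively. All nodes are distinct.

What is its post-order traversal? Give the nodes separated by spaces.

The first element of pre-order is the root; it splits in-order into left and right subtrees.
Root fern: left subtree has 11 nodes {hop, rye, lily, kale, yew, cedar, mint, aster, sage, fir, iris}, right has 0 { }.
  Root rye: left subtree has 1 node {hop}, right has 9 {lily, kale, yew, cedar, mint, aster, sage, fir, iris}.
    Root mint: left subtree has 4 nodes {lily, kale, yew, cedar}, right has 4 {aster, sage, fir, iris}.
      Root kale: left subtree has 1 node {lily}, right has 2 {yew, cedar}.
        Root yew: left subtree has 0 nodes { }, right has 1 {cedar}.
      Root sage: left subtree has 1 node {aster}, right has 2 {fir, iris}.
        Root iris: left subtree has 1 node {fir}, right has 0 { }.

hop lily cedar yew kale aster fir iris sage mint rye fern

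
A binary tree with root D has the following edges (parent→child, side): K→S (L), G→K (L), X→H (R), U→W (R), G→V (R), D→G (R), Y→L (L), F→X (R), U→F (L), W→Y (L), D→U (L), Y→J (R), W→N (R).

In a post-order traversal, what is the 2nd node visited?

X

Post-order visits the left subtree, then the right subtree, then the node.
At D: go left to U.
  At U: go left to F.
    At F: no left child.
    At F: go right to X.
      At X: no left child.
      At X: go right to H.
        H is a leaf — visit H.
      Visit X.
    Visit F.
  At U: go right to W.
    At W: go left to Y.
      At Y: go left to L.
        L is a leaf — visit L.
      At Y: go right to J.
        J is a leaf — visit J.
      Visit Y.
    At W: go right to N.
      N is a leaf — visit N.
    Visit W.
  Visit U.
At D: go right to G.
  At G: go left to K.
    At K: go left to S.
      S is a leaf — visit S.
    At K: no right child.
    Visit K.
  At G: go right to V.
    V is a leaf — visit V.
  Visit G.
Visit D.
Full post-order sequence: H, X, F, L, J, Y, N, W, U, S, K, V, G, D.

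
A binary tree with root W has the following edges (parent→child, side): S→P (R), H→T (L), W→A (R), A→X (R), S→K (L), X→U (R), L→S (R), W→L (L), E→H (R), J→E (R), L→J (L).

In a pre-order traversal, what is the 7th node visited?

Pre-order visits the node, then its left subtree, then its right subtree.
Visit W.
At W: go left to L.
  Visit L.
  At L: go left to J.
    Visit J.
    At J: no left child.
    At J: go right to E.
      Visit E.
      At E: no left child.
      At E: go right to H.
        Visit H.
        At H: go left to T.
          T is a leaf — visit T.
        At H: no right child.
  At L: go right to S.
    Visit S.
    At S: go left to K.
      K is a leaf — visit K.
    At S: go right to P.
      P is a leaf — visit P.
At W: go right to A.
  Visit A.
  At A: no left child.
  At A: go right to X.
    Visit X.
    At X: no left child.
    At X: go right to U.
      U is a leaf — visit U.
Full pre-order sequence: W, L, J, E, H, T, S, K, P, A, X, U.

S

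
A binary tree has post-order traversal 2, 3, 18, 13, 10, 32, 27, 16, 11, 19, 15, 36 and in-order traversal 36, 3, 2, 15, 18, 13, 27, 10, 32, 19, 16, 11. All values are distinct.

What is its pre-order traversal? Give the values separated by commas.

The last element of post-order is the root; it splits in-order into left and right subtrees.
Root 36: left subtree has 0 nodes { }, right has 11 {3, 2, 15, 18, 13, 27, 10, 32, 19, 16, 11}.
  Root 15: left subtree has 2 nodes {3, 2}, right has 8 {18, 13, 27, 10, 32, 19, 16, 11}.
    Root 3: left subtree has 0 nodes { }, right has 1 {2}.
    Root 19: left subtree has 5 nodes {18, 13, 27, 10, 32}, right has 2 {16, 11}.
      Root 27: left subtree has 2 nodes {18, 13}, right has 2 {10, 32}.
        Root 13: left subtree has 1 node {18}, right has 0 { }.
        Root 32: left subtree has 1 node {10}, right has 0 { }.
      Root 11: left subtree has 1 node {16}, right has 0 { }.

36, 15, 3, 2, 19, 27, 13, 18, 32, 10, 11, 16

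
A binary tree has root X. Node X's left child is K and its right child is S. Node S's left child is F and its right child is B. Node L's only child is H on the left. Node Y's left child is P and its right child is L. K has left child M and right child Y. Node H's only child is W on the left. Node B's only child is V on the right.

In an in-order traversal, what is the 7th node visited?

L

In-order visits the left subtree, then the node, then the right subtree.
At X: go left to K.
  At K: go left to M.
    M is a leaf — visit M.
  Visit K.
  At K: go right to Y.
    At Y: go left to P.
      P is a leaf — visit P.
    Visit Y.
    At Y: go right to L.
      At L: go left to H.
        At H: go left to W.
          W is a leaf — visit W.
        Visit H.
        At H: no right child.
      Visit L.
      At L: no right child.
Visit X.
At X: go right to S.
  At S: go left to F.
    F is a leaf — visit F.
  Visit S.
  At S: go right to B.
    At B: no left child.
    Visit B.
    At B: go right to V.
      V is a leaf — visit V.
Full in-order sequence: M, K, P, Y, W, H, L, X, F, S, B, V.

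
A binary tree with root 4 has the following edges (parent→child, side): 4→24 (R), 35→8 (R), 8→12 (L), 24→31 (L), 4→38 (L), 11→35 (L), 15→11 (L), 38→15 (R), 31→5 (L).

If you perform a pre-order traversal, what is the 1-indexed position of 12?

7

Pre-order visits the node, then its left subtree, then its right subtree.
Visit 4.
At 4: go left to 38.
  Visit 38.
  At 38: no left child.
  At 38: go right to 15.
    Visit 15.
    At 15: go left to 11.
      Visit 11.
      At 11: go left to 35.
        Visit 35.
        At 35: no left child.
        At 35: go right to 8.
          Visit 8.
          At 8: go left to 12.
            12 is a leaf — visit 12.
          At 8: no right child.
      At 11: no right child.
    At 15: no right child.
At 4: go right to 24.
  Visit 24.
  At 24: go left to 31.
    Visit 31.
    At 31: go left to 5.
      5 is a leaf — visit 5.
    At 31: no right child.
  At 24: no right child.
Full pre-order sequence: 4, 38, 15, 11, 35, 8, 12, 24, 31, 5.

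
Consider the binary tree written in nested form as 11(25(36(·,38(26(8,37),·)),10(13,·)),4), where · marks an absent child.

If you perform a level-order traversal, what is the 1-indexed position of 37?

Level-order visits nodes level by level from the root, left to right within each level.
Level 0: 11
Level 1: 25, 4
Level 2: 36, 10
Level 3: 38, 13
Level 4: 26
Level 5: 8, 37
Full level-order sequence: 11, 25, 4, 36, 10, 38, 13, 26, 8, 37.

10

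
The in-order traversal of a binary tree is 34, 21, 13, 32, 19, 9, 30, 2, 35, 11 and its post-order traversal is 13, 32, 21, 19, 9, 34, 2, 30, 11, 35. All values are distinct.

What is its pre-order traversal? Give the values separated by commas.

The last element of post-order is the root; it splits in-order into left and right subtrees.
Root 35: left subtree has 8 nodes {34, 21, 13, 32, 19, 9, 30, 2}, right has 1 {11}.
  Root 30: left subtree has 6 nodes {34, 21, 13, 32, 19, 9}, right has 1 {2}.
    Root 34: left subtree has 0 nodes { }, right has 5 {21, 13, 32, 19, 9}.
      Root 9: left subtree has 4 nodes {21, 13, 32, 19}, right has 0 { }.
        Root 19: left subtree has 3 nodes {21, 13, 32}, right has 0 { }.
          Root 21: left subtree has 0 nodes { }, right has 2 {13, 32}.
            Root 32: left subtree has 1 node {13}, right has 0 { }.

35, 30, 34, 9, 19, 21, 32, 13, 2, 11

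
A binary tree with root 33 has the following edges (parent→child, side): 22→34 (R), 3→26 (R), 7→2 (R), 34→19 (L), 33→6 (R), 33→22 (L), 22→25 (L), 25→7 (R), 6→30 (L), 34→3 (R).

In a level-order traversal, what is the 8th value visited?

19

Level-order visits nodes level by level from the root, left to right within each level.
Level 0: 33
Level 1: 22, 6
Level 2: 25, 34, 30
Level 3: 7, 19, 3
Level 4: 2, 26
Full level-order sequence: 33, 22, 6, 25, 34, 30, 7, 19, 3, 2, 26.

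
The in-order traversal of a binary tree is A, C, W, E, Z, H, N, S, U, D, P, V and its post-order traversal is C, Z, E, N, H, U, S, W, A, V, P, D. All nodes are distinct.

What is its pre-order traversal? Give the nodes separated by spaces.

The last element of post-order is the root; it splits in-order into left and right subtrees.
Root D: left subtree has 9 nodes {A, C, W, E, Z, H, N, S, U}, right has 2 {P, V}.
  Root A: left subtree has 0 nodes { }, right has 8 {C, W, E, Z, H, N, S, U}.
    Root W: left subtree has 1 node {C}, right has 6 {E, Z, H, N, S, U}.
      Root S: left subtree has 4 nodes {E, Z, H, N}, right has 1 {U}.
        Root H: left subtree has 2 nodes {E, Z}, right has 1 {N}.
          Root E: left subtree has 0 nodes { }, right has 1 {Z}.
  Root P: left subtree has 0 nodes { }, right has 1 {V}.

D A W C S H E Z N U P V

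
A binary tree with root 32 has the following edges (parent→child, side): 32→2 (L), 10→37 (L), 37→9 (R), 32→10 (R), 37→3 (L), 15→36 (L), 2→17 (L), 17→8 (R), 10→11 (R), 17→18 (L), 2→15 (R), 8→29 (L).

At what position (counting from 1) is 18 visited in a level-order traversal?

Level-order visits nodes level by level from the root, left to right within each level.
Level 0: 32
Level 1: 2, 10
Level 2: 17, 15, 37, 11
Level 3: 18, 8, 36, 3, 9
Level 4: 29
Full level-order sequence: 32, 2, 10, 17, 15, 37, 11, 18, 8, 36, 3, 9, 29.

8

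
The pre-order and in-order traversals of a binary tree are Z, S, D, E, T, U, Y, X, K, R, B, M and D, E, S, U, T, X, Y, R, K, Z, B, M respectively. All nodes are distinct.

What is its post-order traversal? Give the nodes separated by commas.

The first element of pre-order is the root; it splits in-order into left and right subtrees.
Root Z: left subtree has 9 nodes {D, E, S, U, T, X, Y, R, K}, right has 2 {B, M}.
  Root S: left subtree has 2 nodes {D, E}, right has 6 {U, T, X, Y, R, K}.
    Root D: left subtree has 0 nodes { }, right has 1 {E}.
    Root T: left subtree has 1 node {U}, right has 4 {X, Y, R, K}.
      Root Y: left subtree has 1 node {X}, right has 2 {R, K}.
        Root K: left subtree has 1 node {R}, right has 0 { }.
  Root B: left subtree has 0 nodes { }, right has 1 {M}.

E, D, U, X, R, K, Y, T, S, M, B, Z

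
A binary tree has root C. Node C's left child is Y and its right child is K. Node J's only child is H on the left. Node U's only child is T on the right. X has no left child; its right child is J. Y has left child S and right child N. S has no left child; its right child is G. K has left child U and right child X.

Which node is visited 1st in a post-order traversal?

G

Post-order visits the left subtree, then the right subtree, then the node.
At C: go left to Y.
  At Y: go left to S.
    At S: no left child.
    At S: go right to G.
      G is a leaf — visit G.
    Visit S.
  At Y: go right to N.
    N is a leaf — visit N.
  Visit Y.
At C: go right to K.
  At K: go left to U.
    At U: no left child.
    At U: go right to T.
      T is a leaf — visit T.
    Visit U.
  At K: go right to X.
    At X: no left child.
    At X: go right to J.
      At J: go left to H.
        H is a leaf — visit H.
      At J: no right child.
      Visit J.
    Visit X.
  Visit K.
Visit C.
Full post-order sequence: G, S, N, Y, T, U, H, J, X, K, C.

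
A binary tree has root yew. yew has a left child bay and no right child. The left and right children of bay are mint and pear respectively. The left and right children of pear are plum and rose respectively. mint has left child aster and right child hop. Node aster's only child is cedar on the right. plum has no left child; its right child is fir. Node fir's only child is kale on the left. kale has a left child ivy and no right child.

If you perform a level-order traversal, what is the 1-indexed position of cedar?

9

Level-order visits nodes level by level from the root, left to right within each level.
Level 0: yew
Level 1: bay
Level 2: mint, pear
Level 3: aster, hop, plum, rose
Level 4: cedar, fir
Level 5: kale
Level 6: ivy
Full level-order sequence: yew, bay, mint, pear, aster, hop, plum, rose, cedar, fir, kale, ivy.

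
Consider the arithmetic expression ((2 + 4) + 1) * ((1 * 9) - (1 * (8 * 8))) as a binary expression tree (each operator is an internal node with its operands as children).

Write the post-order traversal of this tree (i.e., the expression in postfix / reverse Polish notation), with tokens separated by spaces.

2 4 + 1 + 1 9 * 1 8 8 * * - *

Post-order on an expression tree gives postfix notation: for each operator, emit left operand, right operand, then the operator.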